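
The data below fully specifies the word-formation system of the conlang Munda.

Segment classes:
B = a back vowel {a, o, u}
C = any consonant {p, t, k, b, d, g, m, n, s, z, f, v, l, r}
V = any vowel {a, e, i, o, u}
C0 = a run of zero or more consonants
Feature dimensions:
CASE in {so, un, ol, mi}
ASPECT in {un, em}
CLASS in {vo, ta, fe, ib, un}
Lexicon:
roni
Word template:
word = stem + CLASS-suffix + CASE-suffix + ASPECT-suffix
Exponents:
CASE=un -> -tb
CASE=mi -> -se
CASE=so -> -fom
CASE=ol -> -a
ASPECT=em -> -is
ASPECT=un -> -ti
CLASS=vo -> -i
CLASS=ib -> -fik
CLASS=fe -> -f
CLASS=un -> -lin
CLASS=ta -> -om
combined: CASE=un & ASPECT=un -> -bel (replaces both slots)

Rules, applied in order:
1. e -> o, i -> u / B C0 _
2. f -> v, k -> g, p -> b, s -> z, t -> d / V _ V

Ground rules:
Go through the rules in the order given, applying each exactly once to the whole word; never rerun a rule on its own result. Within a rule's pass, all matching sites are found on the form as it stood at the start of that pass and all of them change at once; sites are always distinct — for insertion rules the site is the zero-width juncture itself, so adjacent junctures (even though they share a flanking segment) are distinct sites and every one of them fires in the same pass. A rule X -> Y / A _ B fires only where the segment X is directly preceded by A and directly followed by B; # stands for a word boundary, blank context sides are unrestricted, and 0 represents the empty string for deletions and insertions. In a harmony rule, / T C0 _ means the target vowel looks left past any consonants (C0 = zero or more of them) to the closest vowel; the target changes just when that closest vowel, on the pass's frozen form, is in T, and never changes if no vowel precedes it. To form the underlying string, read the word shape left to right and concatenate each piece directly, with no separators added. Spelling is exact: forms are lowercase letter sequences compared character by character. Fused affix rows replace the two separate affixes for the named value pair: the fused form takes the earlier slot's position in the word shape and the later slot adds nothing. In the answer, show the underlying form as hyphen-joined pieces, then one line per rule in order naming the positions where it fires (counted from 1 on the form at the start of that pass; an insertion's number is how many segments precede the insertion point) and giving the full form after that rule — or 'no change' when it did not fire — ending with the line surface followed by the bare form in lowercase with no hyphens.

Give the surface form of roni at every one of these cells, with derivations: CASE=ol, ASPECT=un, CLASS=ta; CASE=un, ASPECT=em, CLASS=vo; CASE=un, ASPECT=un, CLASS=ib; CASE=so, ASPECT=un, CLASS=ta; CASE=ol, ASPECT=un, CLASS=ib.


cell CASE=ol, ASPECT=un, CLASS=ta:
underlying: roni-om-a-ti
1. e -> o, i -> u / B C0 _: fires at position(s) 4, 9: ronuomatu
2. f -> v, k -> g, p -> b, s -> z, t -> d / V _ V: fires at position(s) 8: ronuomadu
surface: ronuomadu

cell CASE=un, ASPECT=em, CLASS=vo:
underlying: roni-i-tb-is
1. e -> o, i -> u / B C0 _: fires at position(s) 4: ronuitbis
2. f -> v, k -> g, p -> b, s -> z, t -> d / V _ V: no change
surface: ronuitbis

cell CASE=un, ASPECT=un, CLASS=ib:
underlying: roni-fik-bel
1. e -> o, i -> u / B C0 _: fires at position(s) 4: ronufikbel
2. f -> v, k -> g, p -> b, s -> z, t -> d / V _ V: fires at position(s) 5: ronuvikbel
surface: ronuvikbel

cell CASE=so, ASPECT=un, CLASS=ta:
underlying: roni-om-fom-ti
1. e -> o, i -> u / B C0 _: fires at position(s) 4, 11: ronuomfomtu
2. f -> v, k -> g, p -> b, s -> z, t -> d / V _ V: no change
surface: ronuomfomtu

cell CASE=ol, ASPECT=un, CLASS=ib:
underlying: roni-fik-a-ti
1. e -> o, i -> u / B C0 _: fires at position(s) 4, 10: ronufikatu
2. f -> v, k -> g, p -> b, s -> z, t -> d / V _ V: fires at position(s) 5, 7, 9: ronuvigadu
surface: ronuvigadu


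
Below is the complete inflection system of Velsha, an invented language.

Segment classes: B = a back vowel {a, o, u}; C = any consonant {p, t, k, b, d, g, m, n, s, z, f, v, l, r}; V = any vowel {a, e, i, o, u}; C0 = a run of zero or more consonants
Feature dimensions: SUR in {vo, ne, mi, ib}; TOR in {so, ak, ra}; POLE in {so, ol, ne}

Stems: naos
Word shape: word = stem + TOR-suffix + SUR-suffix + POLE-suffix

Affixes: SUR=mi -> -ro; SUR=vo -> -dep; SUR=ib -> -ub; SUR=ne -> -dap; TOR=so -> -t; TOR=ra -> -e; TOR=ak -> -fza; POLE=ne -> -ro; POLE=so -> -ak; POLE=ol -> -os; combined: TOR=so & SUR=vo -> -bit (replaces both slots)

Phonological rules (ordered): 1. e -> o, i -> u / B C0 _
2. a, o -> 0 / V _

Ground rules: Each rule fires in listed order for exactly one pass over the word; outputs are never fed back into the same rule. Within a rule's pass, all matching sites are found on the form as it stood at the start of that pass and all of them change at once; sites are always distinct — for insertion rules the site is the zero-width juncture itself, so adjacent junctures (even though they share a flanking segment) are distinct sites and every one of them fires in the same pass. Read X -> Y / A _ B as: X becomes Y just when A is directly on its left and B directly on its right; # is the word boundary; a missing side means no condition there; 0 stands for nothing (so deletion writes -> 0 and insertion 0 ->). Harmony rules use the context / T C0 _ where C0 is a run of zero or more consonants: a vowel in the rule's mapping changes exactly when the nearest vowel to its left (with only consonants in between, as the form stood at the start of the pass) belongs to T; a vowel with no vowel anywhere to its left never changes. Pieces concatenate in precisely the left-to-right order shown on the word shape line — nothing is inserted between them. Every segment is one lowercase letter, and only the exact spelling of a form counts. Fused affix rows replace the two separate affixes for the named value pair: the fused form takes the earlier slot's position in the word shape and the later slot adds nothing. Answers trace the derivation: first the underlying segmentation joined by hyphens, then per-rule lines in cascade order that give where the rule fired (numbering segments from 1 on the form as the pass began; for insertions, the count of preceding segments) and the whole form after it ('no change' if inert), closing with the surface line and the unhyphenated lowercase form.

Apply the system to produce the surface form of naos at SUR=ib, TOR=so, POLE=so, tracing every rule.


underlying: naos-t-ub-ak
1. e -> o, i -> u / B C0 _: no change
2. a, o -> 0 / V _: fires at position(s) 3: nastubak
surface: nastubak


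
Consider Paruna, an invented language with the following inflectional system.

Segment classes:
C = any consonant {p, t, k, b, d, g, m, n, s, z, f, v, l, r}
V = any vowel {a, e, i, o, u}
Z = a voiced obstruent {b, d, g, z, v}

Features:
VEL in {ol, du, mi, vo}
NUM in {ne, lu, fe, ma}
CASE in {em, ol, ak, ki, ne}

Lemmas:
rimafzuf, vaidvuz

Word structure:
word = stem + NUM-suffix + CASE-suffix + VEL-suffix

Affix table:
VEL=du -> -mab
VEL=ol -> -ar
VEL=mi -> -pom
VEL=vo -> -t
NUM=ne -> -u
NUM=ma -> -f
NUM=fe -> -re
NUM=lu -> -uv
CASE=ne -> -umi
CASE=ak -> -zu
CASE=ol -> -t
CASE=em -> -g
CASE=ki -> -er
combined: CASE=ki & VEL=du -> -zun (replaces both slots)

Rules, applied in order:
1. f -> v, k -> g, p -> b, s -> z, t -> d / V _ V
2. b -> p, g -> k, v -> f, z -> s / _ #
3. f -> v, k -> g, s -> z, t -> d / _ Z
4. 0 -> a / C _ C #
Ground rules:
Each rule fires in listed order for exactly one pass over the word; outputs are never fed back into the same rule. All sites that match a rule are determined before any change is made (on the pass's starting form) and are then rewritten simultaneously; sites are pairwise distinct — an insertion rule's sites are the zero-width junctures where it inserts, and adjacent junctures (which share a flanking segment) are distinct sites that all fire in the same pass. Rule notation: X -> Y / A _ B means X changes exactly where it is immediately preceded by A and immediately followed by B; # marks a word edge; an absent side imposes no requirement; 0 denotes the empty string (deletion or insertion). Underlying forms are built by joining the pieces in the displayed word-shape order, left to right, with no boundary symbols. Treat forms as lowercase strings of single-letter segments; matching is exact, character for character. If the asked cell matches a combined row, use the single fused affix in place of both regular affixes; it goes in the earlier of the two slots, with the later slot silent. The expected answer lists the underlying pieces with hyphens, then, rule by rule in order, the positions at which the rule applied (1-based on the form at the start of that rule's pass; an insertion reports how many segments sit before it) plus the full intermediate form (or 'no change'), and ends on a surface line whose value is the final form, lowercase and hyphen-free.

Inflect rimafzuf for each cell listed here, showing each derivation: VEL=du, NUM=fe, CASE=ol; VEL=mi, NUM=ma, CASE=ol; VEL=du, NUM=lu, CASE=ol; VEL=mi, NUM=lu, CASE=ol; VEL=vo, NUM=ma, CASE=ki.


cell VEL=du, NUM=fe, CASE=ol:
underlying: rimafzuf-re-t-mab
1. f -> v, k -> g, p -> b, s -> z, t -> d / V _ V: no change
2. b -> p, g -> k, v -> f, z -> s / _ #: fires at position(s) 14: rimafzufretmap
3. f -> v, k -> g, s -> z, t -> d / _ Z: fires at position(s) 5: rimavzufretmap
4. 0 -> a / C _ C #: no change
surface: rimavzufretmap

cell VEL=mi, NUM=ma, CASE=ol:
underlying: rimafzuf-f-t-pom
1. f -> v, k -> g, p -> b, s -> z, t -> d / V _ V: no change
2. b -> p, g -> k, v -> f, z -> s / _ #: no change
3. f -> v, k -> g, s -> z, t -> d / _ Z: fires at position(s) 5: rimavzufftpom
4. 0 -> a / C _ C #: no change
surface: rimavzufftpom

cell VEL=du, NUM=lu, CASE=ol:
underlying: rimafzuf-uv-t-mab
1. f -> v, k -> g, p -> b, s -> z, t -> d / V _ V: fires at position(s) 8: rimafzuvuvtmab
2. b -> p, g -> k, v -> f, z -> s / _ #: fires at position(s) 14: rimafzuvuvtmap
3. f -> v, k -> g, s -> z, t -> d / _ Z: fires at position(s) 5: rimavzuvuvtmap
4. 0 -> a / C _ C #: no change
surface: rimavzuvuvtmap

cell VEL=mi, NUM=lu, CASE=ol:
underlying: rimafzuf-uv-t-pom
1. f -> v, k -> g, p -> b, s -> z, t -> d / V _ V: fires at position(s) 8: rimafzuvuvtpom
2. b -> p, g -> k, v -> f, z -> s / _ #: no change
3. f -> v, k -> g, s -> z, t -> d / _ Z: fires at position(s) 5: rimavzuvuvtpom
4. 0 -> a / C _ C #: no change
surface: rimavzuvuvtpom

cell VEL=vo, NUM=ma, CASE=ki:
underlying: rimafzuf-f-er-t
1. f -> v, k -> g, p -> b, s -> z, t -> d / V _ V: no change
2. b -> p, g -> k, v -> f, z -> s / _ #: no change
3. f -> v, k -> g, s -> z, t -> d / _ Z: fires at position(s) 5: rimavzuffert
4. 0 -> a / C _ C #: inserts after position(s) 11: rimavzufferat
surface: rimavzufferat


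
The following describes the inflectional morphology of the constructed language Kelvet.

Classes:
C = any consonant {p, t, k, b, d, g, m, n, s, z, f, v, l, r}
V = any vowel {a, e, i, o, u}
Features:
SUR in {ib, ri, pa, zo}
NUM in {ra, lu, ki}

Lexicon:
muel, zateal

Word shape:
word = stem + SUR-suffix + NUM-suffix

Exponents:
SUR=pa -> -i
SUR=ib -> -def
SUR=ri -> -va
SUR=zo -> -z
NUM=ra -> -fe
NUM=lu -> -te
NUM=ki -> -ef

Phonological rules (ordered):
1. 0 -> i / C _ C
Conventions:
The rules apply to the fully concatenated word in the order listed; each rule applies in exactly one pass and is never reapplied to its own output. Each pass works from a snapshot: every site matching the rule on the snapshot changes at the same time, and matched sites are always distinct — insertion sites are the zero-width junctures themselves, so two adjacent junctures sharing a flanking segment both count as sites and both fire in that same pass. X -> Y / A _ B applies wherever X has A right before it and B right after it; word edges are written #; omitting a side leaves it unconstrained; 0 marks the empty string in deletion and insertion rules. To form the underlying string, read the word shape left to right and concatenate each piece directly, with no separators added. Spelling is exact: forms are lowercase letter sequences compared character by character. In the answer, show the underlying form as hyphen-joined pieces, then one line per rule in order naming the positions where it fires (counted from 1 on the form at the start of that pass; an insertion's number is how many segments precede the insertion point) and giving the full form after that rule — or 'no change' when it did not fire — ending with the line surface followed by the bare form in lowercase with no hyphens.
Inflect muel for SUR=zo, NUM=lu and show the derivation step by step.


underlying: muel-z-te
1. 0 -> i / C _ C: inserts after position(s) 4, 5: muelizite
surface: muelizite


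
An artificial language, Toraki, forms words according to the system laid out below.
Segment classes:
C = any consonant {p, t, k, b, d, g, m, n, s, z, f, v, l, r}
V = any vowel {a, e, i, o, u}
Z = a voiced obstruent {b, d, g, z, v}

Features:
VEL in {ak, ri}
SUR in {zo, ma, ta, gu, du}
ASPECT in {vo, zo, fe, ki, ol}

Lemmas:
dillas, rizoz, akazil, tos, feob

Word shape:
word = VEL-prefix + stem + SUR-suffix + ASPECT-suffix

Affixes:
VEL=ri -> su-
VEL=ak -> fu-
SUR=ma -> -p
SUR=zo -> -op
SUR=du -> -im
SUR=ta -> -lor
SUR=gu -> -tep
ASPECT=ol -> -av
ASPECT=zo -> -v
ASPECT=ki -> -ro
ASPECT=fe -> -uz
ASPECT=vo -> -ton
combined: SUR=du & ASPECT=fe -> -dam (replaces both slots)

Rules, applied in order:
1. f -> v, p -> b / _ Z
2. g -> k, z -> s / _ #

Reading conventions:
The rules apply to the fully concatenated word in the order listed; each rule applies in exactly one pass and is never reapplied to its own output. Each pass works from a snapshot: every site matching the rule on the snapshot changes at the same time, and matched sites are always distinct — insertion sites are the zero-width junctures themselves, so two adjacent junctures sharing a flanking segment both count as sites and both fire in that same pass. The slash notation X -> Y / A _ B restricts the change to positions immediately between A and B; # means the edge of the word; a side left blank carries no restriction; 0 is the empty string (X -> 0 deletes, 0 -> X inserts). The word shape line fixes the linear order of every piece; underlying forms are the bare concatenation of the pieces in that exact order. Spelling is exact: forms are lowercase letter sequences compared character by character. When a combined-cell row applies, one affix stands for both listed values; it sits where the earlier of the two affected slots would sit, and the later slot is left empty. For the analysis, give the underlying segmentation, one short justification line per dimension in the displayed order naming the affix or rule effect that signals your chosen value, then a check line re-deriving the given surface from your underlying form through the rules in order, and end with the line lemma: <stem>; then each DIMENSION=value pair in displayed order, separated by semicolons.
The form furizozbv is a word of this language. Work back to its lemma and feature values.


underlying: fu-rizoz-p-v
VEL=ak - signalled by the affix fu-
SUR=ma - signalled by the affix -p
ASPECT=zo - signalled by the affix -v
check: furizozpv -> furizozbv -> furizozbv
lemma: rizoz; VEL=ak; SUR=ma; ASPECT=zo


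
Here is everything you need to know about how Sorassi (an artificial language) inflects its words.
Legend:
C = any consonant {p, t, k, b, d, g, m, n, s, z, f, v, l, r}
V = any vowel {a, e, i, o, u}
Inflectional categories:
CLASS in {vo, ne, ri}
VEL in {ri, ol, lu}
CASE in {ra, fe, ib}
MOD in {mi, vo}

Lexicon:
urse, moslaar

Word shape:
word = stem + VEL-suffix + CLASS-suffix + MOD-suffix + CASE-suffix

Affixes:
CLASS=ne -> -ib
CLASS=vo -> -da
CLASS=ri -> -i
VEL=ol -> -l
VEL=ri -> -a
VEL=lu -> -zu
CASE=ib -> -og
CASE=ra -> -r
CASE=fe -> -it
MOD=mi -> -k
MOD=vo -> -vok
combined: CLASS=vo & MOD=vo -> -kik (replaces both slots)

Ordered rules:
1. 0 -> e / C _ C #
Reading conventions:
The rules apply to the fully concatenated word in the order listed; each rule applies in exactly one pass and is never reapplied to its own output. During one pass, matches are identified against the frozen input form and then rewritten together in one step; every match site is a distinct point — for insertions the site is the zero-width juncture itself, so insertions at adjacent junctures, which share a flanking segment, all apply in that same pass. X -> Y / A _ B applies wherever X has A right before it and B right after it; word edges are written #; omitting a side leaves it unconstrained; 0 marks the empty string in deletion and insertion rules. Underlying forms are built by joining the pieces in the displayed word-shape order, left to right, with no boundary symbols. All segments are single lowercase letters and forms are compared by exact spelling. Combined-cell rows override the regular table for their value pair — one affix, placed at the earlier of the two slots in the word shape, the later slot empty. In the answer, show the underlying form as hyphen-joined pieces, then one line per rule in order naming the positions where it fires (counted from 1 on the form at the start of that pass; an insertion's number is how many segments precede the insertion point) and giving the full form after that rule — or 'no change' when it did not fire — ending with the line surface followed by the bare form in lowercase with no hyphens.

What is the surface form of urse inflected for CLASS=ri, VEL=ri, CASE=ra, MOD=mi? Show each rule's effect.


underlying: urse-a-i-k-r
1. 0 -> e / C _ C #: inserts after position(s) 7: urseaiker
surface: urseaiker


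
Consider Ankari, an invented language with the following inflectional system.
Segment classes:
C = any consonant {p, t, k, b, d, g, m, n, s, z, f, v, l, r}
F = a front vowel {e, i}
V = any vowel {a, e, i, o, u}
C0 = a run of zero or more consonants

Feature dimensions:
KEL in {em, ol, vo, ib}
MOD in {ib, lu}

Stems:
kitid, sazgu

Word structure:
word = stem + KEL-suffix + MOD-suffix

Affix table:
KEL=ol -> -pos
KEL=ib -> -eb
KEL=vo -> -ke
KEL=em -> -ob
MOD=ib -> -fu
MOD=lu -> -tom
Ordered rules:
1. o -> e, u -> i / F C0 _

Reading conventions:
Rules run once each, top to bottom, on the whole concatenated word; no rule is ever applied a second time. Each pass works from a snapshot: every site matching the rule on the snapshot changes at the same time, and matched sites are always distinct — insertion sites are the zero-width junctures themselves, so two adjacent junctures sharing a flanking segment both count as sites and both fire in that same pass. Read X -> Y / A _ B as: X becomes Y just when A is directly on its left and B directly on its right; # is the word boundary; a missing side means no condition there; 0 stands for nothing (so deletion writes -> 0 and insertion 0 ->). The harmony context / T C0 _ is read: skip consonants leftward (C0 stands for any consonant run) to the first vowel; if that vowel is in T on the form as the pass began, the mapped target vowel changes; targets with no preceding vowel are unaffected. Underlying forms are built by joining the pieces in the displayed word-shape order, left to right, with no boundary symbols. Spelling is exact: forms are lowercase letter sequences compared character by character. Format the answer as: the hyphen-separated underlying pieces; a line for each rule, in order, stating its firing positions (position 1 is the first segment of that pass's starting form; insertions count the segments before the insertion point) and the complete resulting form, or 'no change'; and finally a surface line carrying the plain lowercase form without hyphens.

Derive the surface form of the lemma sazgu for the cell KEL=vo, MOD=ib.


underlying: sazgu-ke-fu
1. o -> e, u -> i / F C0 _: fires at position(s) 9: sazgukefi
surface: sazgukefi


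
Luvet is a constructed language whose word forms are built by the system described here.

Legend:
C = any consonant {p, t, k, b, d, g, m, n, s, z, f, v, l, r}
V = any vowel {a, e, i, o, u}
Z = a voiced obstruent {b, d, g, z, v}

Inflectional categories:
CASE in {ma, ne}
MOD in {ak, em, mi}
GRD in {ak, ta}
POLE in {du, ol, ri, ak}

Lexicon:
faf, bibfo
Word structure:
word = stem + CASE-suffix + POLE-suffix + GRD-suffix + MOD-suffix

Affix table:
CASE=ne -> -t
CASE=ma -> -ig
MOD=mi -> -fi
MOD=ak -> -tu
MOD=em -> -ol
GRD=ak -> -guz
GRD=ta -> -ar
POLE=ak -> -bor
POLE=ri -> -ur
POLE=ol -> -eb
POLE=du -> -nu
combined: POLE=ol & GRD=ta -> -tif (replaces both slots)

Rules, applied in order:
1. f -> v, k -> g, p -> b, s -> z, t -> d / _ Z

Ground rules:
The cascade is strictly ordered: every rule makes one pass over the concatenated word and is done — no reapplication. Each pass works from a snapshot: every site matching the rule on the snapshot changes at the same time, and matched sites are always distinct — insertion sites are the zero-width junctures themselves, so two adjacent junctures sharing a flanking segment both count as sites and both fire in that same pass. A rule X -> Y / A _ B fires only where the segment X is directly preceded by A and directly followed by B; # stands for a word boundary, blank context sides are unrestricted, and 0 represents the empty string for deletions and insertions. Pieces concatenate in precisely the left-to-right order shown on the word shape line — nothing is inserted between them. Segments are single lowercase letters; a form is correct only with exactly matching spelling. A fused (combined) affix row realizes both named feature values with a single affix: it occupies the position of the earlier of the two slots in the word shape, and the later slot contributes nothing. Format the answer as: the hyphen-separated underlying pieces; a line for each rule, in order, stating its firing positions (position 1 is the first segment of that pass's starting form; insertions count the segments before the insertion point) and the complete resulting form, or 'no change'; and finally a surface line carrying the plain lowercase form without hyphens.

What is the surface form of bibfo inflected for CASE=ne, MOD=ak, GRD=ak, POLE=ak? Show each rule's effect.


underlying: bibfo-t-bor-guz-tu
1. f -> v, k -> g, p -> b, s -> z, t -> d / _ Z: fires at position(s) 6: bibfodborguztu
surface: bibfodborguztu


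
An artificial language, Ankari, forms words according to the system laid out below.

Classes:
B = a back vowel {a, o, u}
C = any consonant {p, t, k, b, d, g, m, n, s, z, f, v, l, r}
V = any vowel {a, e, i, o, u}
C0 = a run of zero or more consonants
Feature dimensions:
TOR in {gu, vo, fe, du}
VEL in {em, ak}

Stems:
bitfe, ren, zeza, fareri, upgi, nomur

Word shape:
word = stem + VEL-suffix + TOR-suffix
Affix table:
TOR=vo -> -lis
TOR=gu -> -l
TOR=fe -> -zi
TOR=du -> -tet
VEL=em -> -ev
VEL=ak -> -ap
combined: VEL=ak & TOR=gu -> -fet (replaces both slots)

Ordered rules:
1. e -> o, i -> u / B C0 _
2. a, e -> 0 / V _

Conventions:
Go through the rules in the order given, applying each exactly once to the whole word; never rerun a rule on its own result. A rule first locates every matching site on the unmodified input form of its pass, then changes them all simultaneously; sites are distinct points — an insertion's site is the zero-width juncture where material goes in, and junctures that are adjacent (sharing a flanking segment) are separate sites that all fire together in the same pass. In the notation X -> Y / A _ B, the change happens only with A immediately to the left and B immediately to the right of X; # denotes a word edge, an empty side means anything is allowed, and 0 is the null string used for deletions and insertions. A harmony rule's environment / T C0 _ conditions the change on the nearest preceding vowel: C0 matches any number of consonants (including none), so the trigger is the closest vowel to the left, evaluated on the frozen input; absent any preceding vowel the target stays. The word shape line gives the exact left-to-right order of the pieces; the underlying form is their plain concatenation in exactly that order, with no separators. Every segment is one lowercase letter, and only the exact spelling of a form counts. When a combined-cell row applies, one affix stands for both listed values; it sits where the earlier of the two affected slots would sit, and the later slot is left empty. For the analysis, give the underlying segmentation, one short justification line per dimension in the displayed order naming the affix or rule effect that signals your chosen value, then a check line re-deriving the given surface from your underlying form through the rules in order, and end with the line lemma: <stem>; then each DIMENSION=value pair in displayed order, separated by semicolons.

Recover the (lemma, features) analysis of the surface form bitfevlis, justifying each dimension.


underlying: bitfe-ev-lis
TOR=vo - signalled by the affix -lis
VEL=em - signalled by the affix -ev
check: bitfeevlis -> bitfeevlis -> bitfevlis
lemma: bitfe; TOR=vo; VEL=em


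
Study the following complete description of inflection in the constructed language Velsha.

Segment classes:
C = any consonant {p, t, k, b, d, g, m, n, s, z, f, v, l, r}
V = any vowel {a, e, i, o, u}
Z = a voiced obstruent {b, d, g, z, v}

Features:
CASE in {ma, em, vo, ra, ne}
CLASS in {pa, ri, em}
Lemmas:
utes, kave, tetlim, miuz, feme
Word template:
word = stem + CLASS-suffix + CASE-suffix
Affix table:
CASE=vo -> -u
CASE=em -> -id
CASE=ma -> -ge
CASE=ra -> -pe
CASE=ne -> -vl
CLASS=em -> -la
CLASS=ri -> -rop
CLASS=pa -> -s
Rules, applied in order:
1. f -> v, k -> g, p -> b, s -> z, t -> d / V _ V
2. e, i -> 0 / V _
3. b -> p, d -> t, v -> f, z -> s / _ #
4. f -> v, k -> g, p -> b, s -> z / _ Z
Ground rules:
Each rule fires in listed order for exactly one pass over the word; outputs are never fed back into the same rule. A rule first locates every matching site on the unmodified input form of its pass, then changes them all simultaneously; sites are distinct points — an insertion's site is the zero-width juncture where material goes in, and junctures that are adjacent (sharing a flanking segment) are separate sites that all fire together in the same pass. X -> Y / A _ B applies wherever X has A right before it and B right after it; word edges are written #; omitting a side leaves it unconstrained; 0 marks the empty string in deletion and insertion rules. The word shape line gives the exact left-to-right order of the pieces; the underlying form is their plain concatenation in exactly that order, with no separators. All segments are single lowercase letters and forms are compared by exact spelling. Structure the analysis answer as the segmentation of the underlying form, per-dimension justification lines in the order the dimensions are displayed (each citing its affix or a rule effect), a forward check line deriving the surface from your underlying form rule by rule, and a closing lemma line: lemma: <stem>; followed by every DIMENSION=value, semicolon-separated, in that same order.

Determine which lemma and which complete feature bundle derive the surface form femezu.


underlying: feme-s-u
CASE=vo - signalled by the affix -u
CLASS=pa - signalled by the affix -s
check: femesu -> femezu -> femezu -> femezu -> femezu
lemma: feme; CASE=vo; CLASS=pa


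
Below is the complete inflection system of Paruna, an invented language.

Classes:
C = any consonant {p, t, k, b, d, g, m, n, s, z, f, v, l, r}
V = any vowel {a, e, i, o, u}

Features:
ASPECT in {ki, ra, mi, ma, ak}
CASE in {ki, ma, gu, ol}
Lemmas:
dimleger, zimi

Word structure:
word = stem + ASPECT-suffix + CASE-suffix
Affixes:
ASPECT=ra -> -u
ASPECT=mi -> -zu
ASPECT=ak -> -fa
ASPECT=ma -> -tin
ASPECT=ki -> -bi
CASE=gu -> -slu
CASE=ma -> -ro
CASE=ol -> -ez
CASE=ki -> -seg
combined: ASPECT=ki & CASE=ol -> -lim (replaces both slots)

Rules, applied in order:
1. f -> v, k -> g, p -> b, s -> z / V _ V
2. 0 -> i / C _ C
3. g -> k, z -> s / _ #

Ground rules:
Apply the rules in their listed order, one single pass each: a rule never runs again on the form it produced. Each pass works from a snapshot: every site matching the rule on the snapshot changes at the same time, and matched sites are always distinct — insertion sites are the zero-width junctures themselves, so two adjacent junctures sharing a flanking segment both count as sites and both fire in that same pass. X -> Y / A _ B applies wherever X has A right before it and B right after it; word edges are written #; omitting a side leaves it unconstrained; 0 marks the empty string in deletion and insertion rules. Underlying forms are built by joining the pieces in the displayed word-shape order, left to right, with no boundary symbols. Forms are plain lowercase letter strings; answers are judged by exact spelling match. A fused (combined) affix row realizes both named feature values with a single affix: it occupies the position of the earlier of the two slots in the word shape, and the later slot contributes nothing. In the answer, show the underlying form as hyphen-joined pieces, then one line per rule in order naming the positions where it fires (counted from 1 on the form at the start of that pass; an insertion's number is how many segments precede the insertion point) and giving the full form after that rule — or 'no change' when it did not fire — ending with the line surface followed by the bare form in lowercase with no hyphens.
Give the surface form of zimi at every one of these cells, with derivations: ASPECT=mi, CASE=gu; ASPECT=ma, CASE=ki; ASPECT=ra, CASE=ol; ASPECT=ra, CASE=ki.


cell ASPECT=mi, CASE=gu:
underlying: zimi-zu-slu
1. f -> v, k -> g, p -> b, s -> z / V _ V: no change
2. 0 -> i / C _ C: inserts after position(s) 7: zimizusilu
3. g -> k, z -> s / _ #: no change
surface: zimizusilu

cell ASPECT=ma, CASE=ki:
underlying: zimi-tin-seg
1. f -> v, k -> g, p -> b, s -> z / V _ V: no change
2. 0 -> i / C _ C: inserts after position(s) 7: zimitiniseg
3. g -> k, z -> s / _ #: fires at position(s) 11: zimitinisek
surface: zimitinisek

cell ASPECT=ra, CASE=ol:
underlying: zimi-u-ez
1. f -> v, k -> g, p -> b, s -> z / V _ V: no change
2. 0 -> i / C _ C: no change
3. g -> k, z -> s / _ #: fires at position(s) 7: zimiues
surface: zimiues

cell ASPECT=ra, CASE=ki:
underlying: zimi-u-seg
1. f -> v, k -> g, p -> b, s -> z / V _ V: fires at position(s) 6: zimiuzeg
2. 0 -> i / C _ C: no change
3. g -> k, z -> s / _ #: fires at position(s) 8: zimiuzek
surface: zimiuzek


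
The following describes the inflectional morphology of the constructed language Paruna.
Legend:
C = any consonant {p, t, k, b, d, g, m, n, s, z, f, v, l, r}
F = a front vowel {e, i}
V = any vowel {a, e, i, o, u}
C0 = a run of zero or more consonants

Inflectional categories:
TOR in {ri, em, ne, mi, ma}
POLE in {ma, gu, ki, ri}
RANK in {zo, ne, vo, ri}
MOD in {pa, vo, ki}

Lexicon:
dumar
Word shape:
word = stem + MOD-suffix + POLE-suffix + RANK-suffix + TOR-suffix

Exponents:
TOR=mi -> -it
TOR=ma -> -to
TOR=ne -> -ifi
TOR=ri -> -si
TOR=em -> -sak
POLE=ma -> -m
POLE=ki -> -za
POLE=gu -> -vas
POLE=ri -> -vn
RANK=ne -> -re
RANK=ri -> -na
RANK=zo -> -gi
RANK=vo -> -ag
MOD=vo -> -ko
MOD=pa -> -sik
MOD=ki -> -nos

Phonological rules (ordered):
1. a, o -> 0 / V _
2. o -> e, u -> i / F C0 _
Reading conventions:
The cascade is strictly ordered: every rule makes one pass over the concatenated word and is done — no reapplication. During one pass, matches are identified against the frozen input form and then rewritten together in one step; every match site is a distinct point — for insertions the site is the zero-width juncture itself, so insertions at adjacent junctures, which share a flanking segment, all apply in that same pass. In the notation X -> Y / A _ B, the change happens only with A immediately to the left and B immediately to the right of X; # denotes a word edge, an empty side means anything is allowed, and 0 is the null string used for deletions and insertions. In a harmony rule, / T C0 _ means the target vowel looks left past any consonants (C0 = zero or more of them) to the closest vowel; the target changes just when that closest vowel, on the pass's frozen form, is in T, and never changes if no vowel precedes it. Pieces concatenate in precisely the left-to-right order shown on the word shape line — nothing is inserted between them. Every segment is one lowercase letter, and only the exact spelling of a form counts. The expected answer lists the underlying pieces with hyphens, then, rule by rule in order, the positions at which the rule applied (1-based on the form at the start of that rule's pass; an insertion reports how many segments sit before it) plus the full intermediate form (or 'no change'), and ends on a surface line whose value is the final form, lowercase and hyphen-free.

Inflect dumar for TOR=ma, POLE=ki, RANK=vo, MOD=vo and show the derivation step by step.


underlying: dumar-ko-za-ag-to
1. a, o -> 0 / V _: fires at position(s) 10: dumarkozagto
2. o -> e, u -> i / F C0 _: no change
surface: dumarkozagto


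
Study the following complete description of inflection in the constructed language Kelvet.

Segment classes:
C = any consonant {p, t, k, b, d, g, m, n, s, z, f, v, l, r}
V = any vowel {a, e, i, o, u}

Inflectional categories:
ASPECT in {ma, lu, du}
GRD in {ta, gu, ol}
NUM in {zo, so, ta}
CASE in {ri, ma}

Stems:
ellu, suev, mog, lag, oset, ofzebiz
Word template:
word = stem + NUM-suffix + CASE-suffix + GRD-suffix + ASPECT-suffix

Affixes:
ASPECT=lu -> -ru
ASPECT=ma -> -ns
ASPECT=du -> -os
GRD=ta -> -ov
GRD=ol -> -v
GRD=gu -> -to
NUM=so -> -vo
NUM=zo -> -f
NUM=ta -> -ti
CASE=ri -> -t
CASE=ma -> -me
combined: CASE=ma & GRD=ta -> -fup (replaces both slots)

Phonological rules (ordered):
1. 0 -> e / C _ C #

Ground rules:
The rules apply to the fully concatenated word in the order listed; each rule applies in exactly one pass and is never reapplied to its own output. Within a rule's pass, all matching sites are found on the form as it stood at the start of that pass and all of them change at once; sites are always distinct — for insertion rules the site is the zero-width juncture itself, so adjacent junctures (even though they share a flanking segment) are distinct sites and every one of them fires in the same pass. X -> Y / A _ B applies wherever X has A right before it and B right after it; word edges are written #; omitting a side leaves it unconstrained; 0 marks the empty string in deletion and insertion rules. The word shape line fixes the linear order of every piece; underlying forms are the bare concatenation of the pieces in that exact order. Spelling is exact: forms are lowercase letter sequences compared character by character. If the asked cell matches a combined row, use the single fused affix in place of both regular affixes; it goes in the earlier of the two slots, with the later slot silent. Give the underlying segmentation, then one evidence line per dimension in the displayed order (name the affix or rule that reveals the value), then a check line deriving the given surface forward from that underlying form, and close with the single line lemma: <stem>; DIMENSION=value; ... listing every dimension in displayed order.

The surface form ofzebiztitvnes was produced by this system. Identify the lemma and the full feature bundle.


underlying: ofzebiz-ti-t-v-ns
ASPECT=ma - signalled by the affix -ns
GRD=ol - signalled by the affix -v
NUM=ta - signalled by the affix -ti
CASE=ri - signalled by the affix -t
check: ofzebiztitvns -> ofzebiztitvnes
lemma: ofzebiz; ASPECT=ma; GRD=ol; NUM=ta; CASE=ri


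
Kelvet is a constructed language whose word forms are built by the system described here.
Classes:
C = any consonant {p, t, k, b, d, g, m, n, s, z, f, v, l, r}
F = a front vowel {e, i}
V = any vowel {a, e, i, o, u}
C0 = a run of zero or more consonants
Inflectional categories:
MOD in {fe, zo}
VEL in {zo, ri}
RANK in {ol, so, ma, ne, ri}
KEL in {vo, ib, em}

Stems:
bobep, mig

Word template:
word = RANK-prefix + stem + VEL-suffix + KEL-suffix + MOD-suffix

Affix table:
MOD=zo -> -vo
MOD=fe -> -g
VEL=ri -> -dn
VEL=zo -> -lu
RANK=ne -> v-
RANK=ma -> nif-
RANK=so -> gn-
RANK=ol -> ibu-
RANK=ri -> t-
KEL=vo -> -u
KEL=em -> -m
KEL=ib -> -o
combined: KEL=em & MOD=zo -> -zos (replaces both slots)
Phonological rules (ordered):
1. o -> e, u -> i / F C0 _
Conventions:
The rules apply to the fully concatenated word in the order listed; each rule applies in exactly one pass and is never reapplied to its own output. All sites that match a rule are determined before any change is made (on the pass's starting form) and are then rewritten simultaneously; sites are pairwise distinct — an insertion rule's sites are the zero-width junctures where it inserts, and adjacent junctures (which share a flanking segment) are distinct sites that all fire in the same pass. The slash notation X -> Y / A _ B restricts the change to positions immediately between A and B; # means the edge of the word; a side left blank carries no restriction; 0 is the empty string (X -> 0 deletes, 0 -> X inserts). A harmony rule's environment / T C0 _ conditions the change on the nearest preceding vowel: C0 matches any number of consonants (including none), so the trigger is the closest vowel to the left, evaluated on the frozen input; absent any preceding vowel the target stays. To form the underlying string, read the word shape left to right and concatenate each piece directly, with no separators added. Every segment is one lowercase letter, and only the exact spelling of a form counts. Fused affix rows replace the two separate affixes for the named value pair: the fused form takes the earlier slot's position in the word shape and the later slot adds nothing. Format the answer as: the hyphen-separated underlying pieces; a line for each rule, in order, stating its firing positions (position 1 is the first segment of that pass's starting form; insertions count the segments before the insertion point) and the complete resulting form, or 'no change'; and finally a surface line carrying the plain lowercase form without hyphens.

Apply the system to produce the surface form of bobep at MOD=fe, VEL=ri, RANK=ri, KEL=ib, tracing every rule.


underlying: t-bobep-dn-o-g
1. o -> e, u -> i / F C0 _: fires at position(s) 9: tbobepdneg
surface: tbobepdneg


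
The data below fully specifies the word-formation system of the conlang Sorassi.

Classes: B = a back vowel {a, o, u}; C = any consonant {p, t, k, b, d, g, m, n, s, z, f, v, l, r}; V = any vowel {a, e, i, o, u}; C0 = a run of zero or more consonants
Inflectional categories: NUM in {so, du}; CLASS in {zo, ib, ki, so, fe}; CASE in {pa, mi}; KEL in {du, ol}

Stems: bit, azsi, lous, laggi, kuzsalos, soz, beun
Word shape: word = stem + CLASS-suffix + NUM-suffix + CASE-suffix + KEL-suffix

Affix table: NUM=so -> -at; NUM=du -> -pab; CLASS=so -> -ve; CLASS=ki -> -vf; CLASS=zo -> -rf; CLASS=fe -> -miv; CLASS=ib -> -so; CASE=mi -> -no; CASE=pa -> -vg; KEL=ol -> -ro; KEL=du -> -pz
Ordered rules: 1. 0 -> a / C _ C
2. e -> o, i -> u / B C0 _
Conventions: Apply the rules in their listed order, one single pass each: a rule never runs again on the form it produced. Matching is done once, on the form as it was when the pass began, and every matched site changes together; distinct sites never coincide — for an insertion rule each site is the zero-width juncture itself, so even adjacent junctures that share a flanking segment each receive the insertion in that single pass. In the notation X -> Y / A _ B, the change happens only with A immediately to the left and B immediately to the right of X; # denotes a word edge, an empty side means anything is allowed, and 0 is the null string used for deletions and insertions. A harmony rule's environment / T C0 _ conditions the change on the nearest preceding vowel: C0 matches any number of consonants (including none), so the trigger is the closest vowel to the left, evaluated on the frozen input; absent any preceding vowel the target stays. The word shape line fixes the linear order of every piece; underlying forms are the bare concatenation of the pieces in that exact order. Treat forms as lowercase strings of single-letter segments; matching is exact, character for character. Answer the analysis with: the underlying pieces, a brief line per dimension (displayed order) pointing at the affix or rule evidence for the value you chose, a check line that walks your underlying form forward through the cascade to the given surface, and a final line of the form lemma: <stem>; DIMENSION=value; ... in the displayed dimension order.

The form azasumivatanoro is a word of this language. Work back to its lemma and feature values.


underlying: azsi-miv-at-no-ro
NUM=so - signalled by the affix -at
CLASS=fe - signalled by the affix -miv
CASE=mi - signalled by the affix -no
KEL=ol - signalled by the affix -ro
check: azsimivatnoro -> azasimivatanoro -> azasumivatanoro
lemma: azsi; NUM=so; CLASS=fe; CASE=mi; KEL=ol
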